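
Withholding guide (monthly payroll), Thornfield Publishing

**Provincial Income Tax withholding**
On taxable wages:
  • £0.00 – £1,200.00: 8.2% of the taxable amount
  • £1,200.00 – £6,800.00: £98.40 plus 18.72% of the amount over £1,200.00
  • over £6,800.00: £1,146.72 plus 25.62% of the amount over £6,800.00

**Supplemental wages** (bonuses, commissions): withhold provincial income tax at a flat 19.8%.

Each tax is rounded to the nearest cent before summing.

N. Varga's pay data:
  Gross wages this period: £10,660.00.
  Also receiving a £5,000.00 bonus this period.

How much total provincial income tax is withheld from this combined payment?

Provincial Income Tax: taxable = £10,660.00
  £1,146.72 + 25.62% × (£10,660.00 − £6,800.00) = £1,146.72 + 25.62% × £3,860.00 = £2,135.65
Supplemental (19.8% flat on bonus): 19.8% × £5,000.00 = £990.00
Total provincial income tax: £2,135.65 + £990.00 = £3,125.65

£3,125.65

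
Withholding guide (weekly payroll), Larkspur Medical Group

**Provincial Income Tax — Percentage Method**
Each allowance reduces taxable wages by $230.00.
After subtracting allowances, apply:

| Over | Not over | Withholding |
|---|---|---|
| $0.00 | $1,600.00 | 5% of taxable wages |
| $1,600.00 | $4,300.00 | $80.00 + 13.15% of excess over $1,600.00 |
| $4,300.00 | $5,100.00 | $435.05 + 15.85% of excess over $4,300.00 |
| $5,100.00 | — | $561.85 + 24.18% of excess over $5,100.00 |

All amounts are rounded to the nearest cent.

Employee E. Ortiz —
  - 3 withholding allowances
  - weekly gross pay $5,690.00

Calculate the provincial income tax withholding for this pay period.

Provincial Income Tax: taxable = $5,690.00 − 3×$230.00 = $5,000.00
  $435.05 + 15.85% × ($5,000.00 − $4,300.00) = $435.05 + 15.85% × $700.00 = $546.00

$546.00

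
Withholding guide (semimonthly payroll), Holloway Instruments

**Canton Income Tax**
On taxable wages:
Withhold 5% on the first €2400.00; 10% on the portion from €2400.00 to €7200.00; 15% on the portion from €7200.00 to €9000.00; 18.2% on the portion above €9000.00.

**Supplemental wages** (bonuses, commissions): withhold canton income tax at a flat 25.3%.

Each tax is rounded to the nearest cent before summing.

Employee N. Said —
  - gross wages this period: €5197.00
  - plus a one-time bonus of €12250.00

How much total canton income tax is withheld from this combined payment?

€3498.95

Canton Income Tax: taxable = €5197.00
  €120.00 + 10% × (€5197.00 − €2400.00) = €120.00 + 10% × €2797.00 = €399.70
Supplemental (25.3% flat on bonus): 25.3% × €12250.00 = €3099.25
Total canton income tax: €399.70 + €3099.25 = €3498.95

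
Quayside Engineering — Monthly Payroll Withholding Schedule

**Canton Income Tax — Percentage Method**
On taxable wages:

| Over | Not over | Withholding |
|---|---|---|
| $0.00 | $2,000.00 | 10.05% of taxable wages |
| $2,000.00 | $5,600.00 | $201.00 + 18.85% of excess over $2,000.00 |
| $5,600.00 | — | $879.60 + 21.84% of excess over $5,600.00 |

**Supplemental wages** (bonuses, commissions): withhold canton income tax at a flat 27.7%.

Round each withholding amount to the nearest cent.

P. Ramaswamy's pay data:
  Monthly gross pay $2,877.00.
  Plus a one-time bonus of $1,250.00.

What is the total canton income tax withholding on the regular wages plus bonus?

Canton Income Tax: taxable = $2,877.00
  $201.00 + 18.85% × ($2,877.00 − $2,000.00) = $201.00 + 18.85% × $877.00 = $366.31
Supplemental (27.7% flat on bonus): 27.7% × $1,250.00 = $346.25
Total canton income tax: $366.31 + $346.25 = $712.56

$712.56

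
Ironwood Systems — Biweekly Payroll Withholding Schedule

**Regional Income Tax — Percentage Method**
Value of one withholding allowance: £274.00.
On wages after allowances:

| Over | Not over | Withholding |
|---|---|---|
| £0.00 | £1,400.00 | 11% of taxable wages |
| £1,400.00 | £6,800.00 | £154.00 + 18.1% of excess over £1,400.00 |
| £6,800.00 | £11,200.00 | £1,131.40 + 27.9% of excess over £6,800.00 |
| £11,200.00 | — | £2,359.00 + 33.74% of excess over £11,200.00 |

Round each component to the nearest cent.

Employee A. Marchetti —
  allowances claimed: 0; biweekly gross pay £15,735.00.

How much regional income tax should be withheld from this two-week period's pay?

Regional Income Tax: taxable = £15,735.00
  £2,359.00 + 33.74% × (£15,735.00 − £11,200.00) = £2,359.00 + 33.74% × £4,535.00 = £3,889.11

£3,889.11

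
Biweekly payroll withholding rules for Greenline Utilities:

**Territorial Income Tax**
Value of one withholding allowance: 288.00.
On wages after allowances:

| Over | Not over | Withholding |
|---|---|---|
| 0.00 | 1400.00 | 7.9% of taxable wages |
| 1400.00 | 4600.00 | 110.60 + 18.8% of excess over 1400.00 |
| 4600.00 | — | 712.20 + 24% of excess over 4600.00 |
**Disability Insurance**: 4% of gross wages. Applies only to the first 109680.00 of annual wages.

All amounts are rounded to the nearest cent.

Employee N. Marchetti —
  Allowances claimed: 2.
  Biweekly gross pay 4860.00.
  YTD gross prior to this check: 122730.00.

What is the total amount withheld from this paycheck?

Territorial Income Tax: taxable = 4860.00 − 2×288.00 = 4284.00
  110.60 + 18.8% × (4284.00 − 1400.00) = 110.60 + 18.8% × 2884.00 = 652.79
Disability Insurance: YTD 122730.00 ≥ cap 109680.00 → 0.00
Total: 652.79 + 0.00 = 652.79

652.79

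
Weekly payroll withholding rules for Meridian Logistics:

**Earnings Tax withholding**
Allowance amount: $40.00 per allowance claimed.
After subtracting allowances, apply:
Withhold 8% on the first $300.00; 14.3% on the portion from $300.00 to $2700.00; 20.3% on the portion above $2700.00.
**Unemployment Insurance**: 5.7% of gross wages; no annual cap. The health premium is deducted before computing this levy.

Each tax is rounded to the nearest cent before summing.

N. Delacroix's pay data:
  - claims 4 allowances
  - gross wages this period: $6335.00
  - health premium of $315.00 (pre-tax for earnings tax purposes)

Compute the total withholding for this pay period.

$1351.82

Earnings Tax: taxable = $6335.00 − $315.00 − 4×$40.00 = $5860.00
  $367.20 + 20.3% × ($5860.00 − $2700.00) = $367.20 + 20.3% × $3160.00 = $1008.68
Unemployment Insurance: 5.7% × $6020.00 = $343.14
Total: $1008.68 + $343.14 = $1351.82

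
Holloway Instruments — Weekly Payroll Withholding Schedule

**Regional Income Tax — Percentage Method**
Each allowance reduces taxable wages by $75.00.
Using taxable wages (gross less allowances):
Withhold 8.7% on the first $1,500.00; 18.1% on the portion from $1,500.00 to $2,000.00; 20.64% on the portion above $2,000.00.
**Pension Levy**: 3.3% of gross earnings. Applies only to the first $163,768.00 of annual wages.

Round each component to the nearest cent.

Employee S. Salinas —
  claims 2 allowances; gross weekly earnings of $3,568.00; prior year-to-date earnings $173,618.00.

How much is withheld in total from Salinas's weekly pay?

$513.68

Regional Income Tax: taxable = $3,568.00 − 2×$75.00 = $3,418.00
  $221.00 + 20.64% × ($3,418.00 − $2,000.00) = $221.00 + 20.64% × $1,418.00 = $513.68
Pension Levy: YTD $173,618.00 ≥ cap $163,768.00 → $0.00
Total: $513.68 + $0.00 = $513.68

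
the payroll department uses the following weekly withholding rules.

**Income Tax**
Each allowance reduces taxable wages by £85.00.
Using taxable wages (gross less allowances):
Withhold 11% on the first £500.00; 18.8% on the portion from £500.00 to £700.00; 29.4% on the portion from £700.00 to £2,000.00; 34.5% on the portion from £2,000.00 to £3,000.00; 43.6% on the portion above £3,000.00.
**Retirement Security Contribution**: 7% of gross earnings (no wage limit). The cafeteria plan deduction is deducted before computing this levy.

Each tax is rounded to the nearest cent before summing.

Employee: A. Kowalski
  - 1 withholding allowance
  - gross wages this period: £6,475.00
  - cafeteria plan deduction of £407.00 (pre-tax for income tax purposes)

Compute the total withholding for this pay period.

Income Tax: taxable = £6,475.00 − £407.00 − 1×£85.00 = £5,983.00
  £819.80 + 43.6% × (£5,983.00 − £3,000.00) = £819.80 + 43.6% × £2,983.00 = £2,120.39
Retirement Security Contribution: 7% × £6,068.00 = £424.76
Total: £2,120.39 + £424.76 = £2,545.15

£2,545.15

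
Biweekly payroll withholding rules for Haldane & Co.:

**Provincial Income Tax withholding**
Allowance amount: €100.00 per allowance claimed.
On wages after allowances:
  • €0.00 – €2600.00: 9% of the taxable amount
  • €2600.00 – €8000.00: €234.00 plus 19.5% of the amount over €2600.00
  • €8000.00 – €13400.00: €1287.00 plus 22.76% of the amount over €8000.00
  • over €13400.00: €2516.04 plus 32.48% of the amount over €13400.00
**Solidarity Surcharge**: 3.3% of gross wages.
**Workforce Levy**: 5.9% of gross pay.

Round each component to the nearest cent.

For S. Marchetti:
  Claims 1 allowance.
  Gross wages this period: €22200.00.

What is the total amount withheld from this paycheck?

Provincial Income Tax: taxable = €22200.00 − 1×€100.00 = €22100.00
  €2516.04 + 32.48% × (€22100.00 − €13400.00) = €2516.04 + 32.48% × €8700.00 = €5341.80
Solidarity Surcharge: 3.3% × €22200.00 = €732.60
Workforce Levy: 5.9% × €22200.00 = €1309.80
Total: €5341.80 + €732.60 + €1309.80 = €7384.20

€7384.20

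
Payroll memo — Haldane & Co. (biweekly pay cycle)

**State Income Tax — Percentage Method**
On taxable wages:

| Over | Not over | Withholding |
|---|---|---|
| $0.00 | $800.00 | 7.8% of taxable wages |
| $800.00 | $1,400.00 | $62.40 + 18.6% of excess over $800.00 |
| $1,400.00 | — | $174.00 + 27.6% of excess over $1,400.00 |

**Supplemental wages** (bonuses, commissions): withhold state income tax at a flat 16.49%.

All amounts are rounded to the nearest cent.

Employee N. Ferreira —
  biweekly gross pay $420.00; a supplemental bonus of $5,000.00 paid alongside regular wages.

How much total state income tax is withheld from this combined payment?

$857.26

State Income Tax: taxable = $420.00
  7.8% × $420.00 = $32.76
Supplemental (16.49% flat on bonus): 16.49% × $5,000.00 = $824.50
Total state income tax: $32.76 + $824.50 = $857.26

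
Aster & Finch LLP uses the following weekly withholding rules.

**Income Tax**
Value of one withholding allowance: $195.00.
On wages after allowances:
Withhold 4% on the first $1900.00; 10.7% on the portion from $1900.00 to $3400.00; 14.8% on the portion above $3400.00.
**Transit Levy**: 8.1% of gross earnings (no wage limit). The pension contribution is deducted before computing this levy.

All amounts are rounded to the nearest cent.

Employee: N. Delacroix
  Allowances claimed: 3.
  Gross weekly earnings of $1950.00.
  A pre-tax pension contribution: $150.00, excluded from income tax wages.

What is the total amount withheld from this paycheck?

Income Tax: taxable = $1950.00 − $150.00 − 3×$195.00 = $1215.00
  4% × $1215.00 = $48.60
Transit Levy: 8.1% × $1800.00 = $145.80
Total: $48.60 + $145.80 = $194.40

$194.40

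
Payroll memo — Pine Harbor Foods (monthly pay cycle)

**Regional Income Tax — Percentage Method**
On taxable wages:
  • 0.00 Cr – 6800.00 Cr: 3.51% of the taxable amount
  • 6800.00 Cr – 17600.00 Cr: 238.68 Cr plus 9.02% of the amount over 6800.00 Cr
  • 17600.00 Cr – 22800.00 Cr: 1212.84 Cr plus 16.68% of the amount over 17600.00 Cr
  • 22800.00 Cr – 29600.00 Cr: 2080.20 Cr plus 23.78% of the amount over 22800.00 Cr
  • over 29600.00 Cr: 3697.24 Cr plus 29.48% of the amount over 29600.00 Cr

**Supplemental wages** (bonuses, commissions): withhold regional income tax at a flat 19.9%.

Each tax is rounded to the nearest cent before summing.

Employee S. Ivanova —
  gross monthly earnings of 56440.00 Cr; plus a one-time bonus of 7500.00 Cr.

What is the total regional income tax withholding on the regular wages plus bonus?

Regional Income Tax: taxable = 56440.00 Cr
  3697.24 Cr + 29.48% × (56440.00 Cr − 29600.00 Cr) = 3697.24 Cr + 29.48% × 26840.00 Cr = 11609.67 Cr
Supplemental (19.9% flat on bonus): 19.9% × 7500.00 Cr = 1492.50 Cr
Total regional income tax: 11609.67 Cr + 1492.50 Cr = 13102.17 Cr

13102.17 Cr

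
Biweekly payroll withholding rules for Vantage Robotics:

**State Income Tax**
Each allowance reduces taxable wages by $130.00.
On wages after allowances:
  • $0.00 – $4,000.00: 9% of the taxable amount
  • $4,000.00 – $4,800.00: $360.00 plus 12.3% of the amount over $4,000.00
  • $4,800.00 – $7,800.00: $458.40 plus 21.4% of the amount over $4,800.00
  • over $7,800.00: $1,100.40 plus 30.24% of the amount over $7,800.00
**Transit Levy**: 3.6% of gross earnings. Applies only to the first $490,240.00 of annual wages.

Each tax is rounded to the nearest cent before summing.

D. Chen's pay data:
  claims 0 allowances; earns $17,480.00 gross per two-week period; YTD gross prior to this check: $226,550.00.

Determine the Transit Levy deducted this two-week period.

$629.28

Transit Levy: 3.6% × $17,480.00 = $629.28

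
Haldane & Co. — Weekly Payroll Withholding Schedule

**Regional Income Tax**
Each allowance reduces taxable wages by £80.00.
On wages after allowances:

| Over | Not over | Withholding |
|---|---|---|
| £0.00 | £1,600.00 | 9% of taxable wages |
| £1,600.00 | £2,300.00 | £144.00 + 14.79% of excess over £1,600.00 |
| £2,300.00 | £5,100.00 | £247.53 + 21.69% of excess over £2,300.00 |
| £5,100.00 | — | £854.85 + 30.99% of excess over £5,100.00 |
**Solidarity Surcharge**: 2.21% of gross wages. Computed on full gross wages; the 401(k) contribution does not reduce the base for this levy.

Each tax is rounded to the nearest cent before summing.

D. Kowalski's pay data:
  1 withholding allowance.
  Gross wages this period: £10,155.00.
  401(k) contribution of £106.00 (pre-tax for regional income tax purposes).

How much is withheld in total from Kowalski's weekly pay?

Regional Income Tax: taxable = £10,155.00 − £106.00 − 1×£80.00 = £9,969.00
  £854.85 + 30.99% × (£9,969.00 − £5,100.00) = £854.85 + 30.99% × £4,869.00 = £2,363.75
Solidarity Surcharge: 2.21% × £10,155.00 = £224.43
Total: £2,363.75 + £224.43 = £2,588.18

£2,588.18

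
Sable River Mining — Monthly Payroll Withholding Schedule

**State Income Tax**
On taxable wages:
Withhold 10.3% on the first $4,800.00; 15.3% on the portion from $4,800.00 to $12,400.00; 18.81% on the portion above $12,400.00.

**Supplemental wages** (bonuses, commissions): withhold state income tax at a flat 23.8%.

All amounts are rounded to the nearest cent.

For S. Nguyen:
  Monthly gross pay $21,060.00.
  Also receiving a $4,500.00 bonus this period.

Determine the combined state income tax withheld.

State Income Tax: taxable = $21,060.00
  $1,657.20 + 18.81% × ($21,060.00 − $12,400.00) = $1,657.20 + 18.81% × $8,660.00 = $3,286.15
Supplemental (23.8% flat on bonus): 23.8% × $4,500.00 = $1,071.00
Total state income tax: $3,286.15 + $1,071.00 = $4,357.15

$4,357.15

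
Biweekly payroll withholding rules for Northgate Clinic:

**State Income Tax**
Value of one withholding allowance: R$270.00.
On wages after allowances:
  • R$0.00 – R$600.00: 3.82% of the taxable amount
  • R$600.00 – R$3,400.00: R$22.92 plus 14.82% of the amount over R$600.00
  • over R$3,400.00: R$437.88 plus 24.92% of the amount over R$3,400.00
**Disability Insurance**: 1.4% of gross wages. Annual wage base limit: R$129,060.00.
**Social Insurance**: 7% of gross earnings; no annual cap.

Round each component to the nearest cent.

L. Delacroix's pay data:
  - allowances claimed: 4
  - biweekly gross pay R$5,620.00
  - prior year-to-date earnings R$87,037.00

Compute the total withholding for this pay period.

R$1,194.05

State Income Tax: taxable = R$5,620.00 − 4×R$270.00 = R$4,540.00
  R$437.88 + 24.92% × (R$4,540.00 − R$3,400.00) = R$437.88 + 24.92% × R$1,140.00 = R$721.97
Disability Insurance: 1.4% × R$5,620.00 = R$78.68
Social Insurance: 7% × R$5,620.00 = R$393.40
Total: R$721.97 + R$78.68 + R$393.40 = R$1,194.05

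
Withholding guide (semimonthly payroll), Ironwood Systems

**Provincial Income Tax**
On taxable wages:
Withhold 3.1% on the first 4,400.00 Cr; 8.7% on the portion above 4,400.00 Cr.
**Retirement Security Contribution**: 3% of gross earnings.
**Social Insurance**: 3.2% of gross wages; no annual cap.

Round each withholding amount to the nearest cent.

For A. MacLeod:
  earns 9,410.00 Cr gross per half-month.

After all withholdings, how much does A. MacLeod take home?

Provincial Income Tax: taxable = 9,410.00 Cr
  136.40 Cr + 8.7% × (9,410.00 Cr − 4,400.00 Cr) = 136.40 Cr + 8.7% × 5,010.00 Cr = 572.27 Cr
Retirement Security Contribution: 3% × 9,410.00 Cr = 282.30 Cr
Social Insurance: 3.2% × 9,410.00 Cr = 301.12 Cr
Total withheld: 572.27 Cr + 282.30 Cr + 301.12 Cr = 1,155.69 Cr
Net pay: 9,410.00 Cr − 1,155.69 Cr = 8,254.31 Cr

8,254.31 Cr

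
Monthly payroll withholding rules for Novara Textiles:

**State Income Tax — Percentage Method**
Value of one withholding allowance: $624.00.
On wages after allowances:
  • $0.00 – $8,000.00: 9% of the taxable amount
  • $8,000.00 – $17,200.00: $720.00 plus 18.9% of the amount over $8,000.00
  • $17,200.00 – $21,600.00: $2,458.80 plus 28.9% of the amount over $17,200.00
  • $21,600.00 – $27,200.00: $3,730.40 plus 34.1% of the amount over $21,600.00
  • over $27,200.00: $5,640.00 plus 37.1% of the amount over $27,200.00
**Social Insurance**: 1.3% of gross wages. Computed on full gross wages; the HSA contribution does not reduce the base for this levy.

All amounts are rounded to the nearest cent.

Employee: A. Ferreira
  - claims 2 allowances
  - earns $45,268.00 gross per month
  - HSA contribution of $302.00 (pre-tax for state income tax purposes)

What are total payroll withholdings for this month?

State Income Tax: taxable = $45,268.00 − $302.00 − 2×$624.00 = $43,718.00
  $5,640.00 + 37.1% × ($43,718.00 − $27,200.00) = $5,640.00 + 37.1% × $16,518.00 = $11,768.18
Social Insurance: 1.3% × $45,268.00 = $588.48
Total: $11,768.18 + $588.48 = $12,356.66

$12,356.66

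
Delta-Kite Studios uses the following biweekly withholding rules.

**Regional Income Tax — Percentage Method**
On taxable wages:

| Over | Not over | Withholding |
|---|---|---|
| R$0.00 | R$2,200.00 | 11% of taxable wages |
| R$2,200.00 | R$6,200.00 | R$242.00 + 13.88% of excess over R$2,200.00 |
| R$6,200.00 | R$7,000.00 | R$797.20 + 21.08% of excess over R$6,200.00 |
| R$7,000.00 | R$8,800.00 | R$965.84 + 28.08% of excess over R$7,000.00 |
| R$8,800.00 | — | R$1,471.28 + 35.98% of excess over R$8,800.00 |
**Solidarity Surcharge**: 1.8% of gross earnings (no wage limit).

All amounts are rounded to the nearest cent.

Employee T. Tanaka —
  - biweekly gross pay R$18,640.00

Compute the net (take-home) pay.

R$13,292.77

Regional Income Tax: taxable = R$18,640.00
  R$1,471.28 + 35.98% × (R$18,640.00 − R$8,800.00) = R$1,471.28 + 35.98% × R$9,840.00 = R$5,011.71
Solidarity Surcharge: 1.8% × R$18,640.00 = R$335.52
Total withheld: R$5,011.71 + R$335.52 = R$5,347.23
Net pay: R$18,640.00 − R$5,347.23 = R$13,292.77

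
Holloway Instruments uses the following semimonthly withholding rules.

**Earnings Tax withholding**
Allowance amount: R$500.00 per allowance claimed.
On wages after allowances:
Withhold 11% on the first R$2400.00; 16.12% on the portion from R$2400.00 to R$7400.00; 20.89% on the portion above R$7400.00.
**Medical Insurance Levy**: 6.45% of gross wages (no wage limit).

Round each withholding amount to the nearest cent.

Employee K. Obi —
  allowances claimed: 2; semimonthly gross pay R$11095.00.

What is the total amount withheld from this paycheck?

Earnings Tax: taxable = R$11095.00 − 2×R$500.00 = R$10095.00
  R$1070.00 + 20.89% × (R$10095.00 − R$7400.00) = R$1070.00 + 20.89% × R$2695.00 = R$1632.99
Medical Insurance Levy: 6.45% × R$11095.00 = R$715.63
Total: R$1632.99 + R$715.63 = R$2348.62

R$2348.62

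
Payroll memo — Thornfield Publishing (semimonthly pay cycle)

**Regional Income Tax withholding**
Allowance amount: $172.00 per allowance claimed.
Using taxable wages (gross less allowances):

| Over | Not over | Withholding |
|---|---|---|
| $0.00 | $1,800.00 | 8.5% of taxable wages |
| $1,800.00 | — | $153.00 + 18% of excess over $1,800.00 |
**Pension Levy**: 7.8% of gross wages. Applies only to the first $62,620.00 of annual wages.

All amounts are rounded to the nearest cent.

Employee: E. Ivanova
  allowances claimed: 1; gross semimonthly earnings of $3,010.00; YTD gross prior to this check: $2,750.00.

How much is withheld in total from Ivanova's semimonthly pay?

$574.62

Regional Income Tax: taxable = $3,010.00 − 1×$172.00 = $2,838.00
  $153.00 + 18% × ($2,838.00 − $1,800.00) = $153.00 + 18% × $1,038.00 = $339.84
Pension Levy: 7.8% × $3,010.00 = $234.78
Total: $339.84 + $234.78 = $574.62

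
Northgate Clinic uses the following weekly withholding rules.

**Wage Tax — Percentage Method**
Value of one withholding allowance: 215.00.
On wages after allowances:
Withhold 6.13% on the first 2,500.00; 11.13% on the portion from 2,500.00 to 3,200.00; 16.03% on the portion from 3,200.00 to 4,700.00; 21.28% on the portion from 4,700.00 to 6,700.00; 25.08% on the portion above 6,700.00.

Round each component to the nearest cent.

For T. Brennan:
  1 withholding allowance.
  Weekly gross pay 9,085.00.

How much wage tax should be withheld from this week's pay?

Wage Tax: taxable = 9,085.00 − 1×215.00 = 8,870.00
  897.21 + 25.08% × (8,870.00 − 6,700.00) = 897.21 + 25.08% × 2,170.00 = 1,441.45

1,441.45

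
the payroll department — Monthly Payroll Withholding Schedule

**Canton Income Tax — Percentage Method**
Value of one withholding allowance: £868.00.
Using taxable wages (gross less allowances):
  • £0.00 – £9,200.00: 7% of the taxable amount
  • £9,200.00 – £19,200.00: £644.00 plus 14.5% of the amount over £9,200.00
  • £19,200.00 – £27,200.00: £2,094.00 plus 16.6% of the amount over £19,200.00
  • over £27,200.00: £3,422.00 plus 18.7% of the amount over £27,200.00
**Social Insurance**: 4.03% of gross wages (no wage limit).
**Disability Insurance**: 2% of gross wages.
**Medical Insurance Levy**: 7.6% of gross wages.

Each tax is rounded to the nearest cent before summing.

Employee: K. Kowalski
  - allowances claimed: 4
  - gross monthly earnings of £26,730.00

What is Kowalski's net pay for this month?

Canton Income Tax: taxable = £26,730.00 − 4×£868.00 = £23,258.00
  £2,094.00 + 16.6% × (£23,258.00 − £19,200.00) = £2,094.00 + 16.6% × £4,058.00 = £2,767.63
Social Insurance: 4.03% × £26,730.00 = £1,077.22
Disability Insurance: 2% × £26,730.00 = £534.60
Medical Insurance Levy: 7.6% × £26,730.00 = £2,031.48
Total withheld: £2,767.63 + £1,077.22 + £534.60 + £2,031.48 = £6,410.93
Net pay: £26,730.00 − £6,410.93 = £20,319.07

£20,319.07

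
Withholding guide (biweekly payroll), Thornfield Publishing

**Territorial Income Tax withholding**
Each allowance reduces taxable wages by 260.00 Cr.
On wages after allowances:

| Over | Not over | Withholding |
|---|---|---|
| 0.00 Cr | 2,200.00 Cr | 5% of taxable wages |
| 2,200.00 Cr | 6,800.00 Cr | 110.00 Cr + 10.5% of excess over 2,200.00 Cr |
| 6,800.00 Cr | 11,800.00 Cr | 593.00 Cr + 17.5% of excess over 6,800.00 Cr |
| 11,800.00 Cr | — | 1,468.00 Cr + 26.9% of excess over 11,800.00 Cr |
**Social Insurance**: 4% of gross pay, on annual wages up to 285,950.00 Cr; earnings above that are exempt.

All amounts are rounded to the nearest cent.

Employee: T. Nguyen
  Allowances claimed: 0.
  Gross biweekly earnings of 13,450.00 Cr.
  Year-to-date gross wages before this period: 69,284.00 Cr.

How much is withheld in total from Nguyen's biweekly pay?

2,449.85 Cr

Territorial Income Tax: taxable = 13,450.00 Cr
  1,468.00 Cr + 26.9% × (13,450.00 Cr − 11,800.00 Cr) = 1,468.00 Cr + 26.9% × 1,650.00 Cr = 1,911.85 Cr
Social Insurance: 4% × 13,450.00 Cr = 538.00 Cr
Total: 1,911.85 Cr + 538.00 Cr = 2,449.85 Cr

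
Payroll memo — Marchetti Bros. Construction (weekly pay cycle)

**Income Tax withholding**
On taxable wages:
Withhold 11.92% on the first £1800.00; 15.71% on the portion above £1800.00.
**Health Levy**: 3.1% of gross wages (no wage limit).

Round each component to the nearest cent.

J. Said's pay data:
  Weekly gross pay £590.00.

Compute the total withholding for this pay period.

£88.62

Income Tax: taxable = £590.00
  11.92% × £590.00 = £70.33
Health Levy: 3.1% × £590.00 = £18.29
Total: £70.33 + £18.29 = £88.62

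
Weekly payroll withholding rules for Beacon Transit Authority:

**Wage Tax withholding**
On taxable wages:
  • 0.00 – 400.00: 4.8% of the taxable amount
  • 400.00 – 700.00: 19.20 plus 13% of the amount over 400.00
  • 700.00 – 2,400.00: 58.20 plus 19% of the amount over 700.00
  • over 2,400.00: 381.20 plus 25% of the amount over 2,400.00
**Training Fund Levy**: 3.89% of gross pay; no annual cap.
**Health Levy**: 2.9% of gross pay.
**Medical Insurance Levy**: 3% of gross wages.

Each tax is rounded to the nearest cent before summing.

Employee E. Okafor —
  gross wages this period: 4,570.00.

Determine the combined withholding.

Wage Tax: taxable = 4,570.00
  381.20 + 25% × (4,570.00 − 2,400.00) = 381.20 + 25% × 2,170.00 = 923.70
Training Fund Levy: 3.89% × 4,570.00 = 177.77
Health Levy: 2.9% × 4,570.00 = 132.53
Medical Insurance Levy: 3% × 4,570.00 = 137.10
Total: 923.70 + 177.77 + 132.53 + 137.10 = 1,371.10

1,371.10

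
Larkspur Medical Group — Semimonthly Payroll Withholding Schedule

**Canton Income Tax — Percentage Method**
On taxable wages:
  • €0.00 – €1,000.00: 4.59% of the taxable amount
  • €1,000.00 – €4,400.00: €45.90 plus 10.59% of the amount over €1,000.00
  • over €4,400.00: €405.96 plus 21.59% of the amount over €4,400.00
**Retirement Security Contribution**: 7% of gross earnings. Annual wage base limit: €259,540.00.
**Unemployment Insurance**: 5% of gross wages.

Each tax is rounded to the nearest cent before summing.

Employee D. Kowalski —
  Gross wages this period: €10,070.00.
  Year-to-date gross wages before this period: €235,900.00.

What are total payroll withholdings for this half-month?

Canton Income Tax: taxable = €10,070.00
  €405.96 + 21.59% × (€10,070.00 − €4,400.00) = €405.96 + 21.59% × €5,670.00 = €1,630.11
Retirement Security Contribution: 7% × €10,070.00 = €704.90
Unemployment Insurance: 5% × €10,070.00 = €503.50
Total: €1,630.11 + €704.90 + €503.50 = €2,838.51

€2,838.51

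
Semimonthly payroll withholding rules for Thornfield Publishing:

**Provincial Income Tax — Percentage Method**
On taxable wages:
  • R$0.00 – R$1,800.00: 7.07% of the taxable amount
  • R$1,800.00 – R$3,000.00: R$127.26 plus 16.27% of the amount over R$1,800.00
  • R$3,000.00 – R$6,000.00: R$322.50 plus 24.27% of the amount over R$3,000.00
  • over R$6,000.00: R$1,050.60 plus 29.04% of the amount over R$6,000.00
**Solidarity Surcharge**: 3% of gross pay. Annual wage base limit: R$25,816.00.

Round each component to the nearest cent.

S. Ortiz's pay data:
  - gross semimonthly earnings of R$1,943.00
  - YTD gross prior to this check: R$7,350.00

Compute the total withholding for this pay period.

R$208.82

Provincial Income Tax: taxable = R$1,943.00
  R$127.26 + 16.27% × (R$1,943.00 − R$1,800.00) = R$127.26 + 16.27% × R$143.00 = R$150.53
Solidarity Surcharge: 3% × R$1,943.00 = R$58.29
Total: R$150.53 + R$58.29 = R$208.82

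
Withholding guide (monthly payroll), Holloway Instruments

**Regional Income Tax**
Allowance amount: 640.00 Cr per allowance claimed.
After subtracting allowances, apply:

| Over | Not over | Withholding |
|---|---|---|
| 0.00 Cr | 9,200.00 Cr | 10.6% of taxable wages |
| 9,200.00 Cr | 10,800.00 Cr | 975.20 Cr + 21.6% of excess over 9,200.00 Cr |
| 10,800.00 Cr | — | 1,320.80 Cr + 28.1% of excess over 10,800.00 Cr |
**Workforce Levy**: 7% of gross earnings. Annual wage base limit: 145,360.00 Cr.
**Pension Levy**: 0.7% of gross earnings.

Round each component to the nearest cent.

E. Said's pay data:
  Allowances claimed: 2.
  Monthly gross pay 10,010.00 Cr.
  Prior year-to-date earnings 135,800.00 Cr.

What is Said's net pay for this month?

8,345.35 Cr

Regional Income Tax: taxable = 10,010.00 Cr − 2×640.00 Cr = 8,730.00 Cr
  10.6% × 8,730.00 Cr = 925.38 Cr
Workforce Levy: cap 145,360.00 Cr − YTD 135,800.00 Cr = 9,560.00 Cr subject; 7% × 9,560.00 Cr = 669.20 Cr
Pension Levy: 0.7% × 10,010.00 Cr = 70.07 Cr
Total withheld: 925.38 Cr + 669.20 Cr + 70.07 Cr = 1,664.65 Cr
Net pay: 10,010.00 Cr − 1,664.65 Cr = 8,345.35 Cr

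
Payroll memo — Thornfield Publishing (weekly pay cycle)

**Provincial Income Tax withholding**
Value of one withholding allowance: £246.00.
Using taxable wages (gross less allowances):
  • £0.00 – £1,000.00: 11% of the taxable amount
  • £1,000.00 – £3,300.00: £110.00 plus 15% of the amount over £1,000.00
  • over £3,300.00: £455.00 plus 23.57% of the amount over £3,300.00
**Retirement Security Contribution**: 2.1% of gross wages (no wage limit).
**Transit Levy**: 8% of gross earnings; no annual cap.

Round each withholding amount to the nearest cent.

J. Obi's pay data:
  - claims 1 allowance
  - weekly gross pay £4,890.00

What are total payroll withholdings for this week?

£1,265.67

Provincial Income Tax: taxable = £4,890.00 − 1×£246.00 = £4,644.00
  £455.00 + 23.57% × (£4,644.00 − £3,300.00) = £455.00 + 23.57% × £1,344.00 = £771.78
Retirement Security Contribution: 2.1% × £4,890.00 = £102.69
Transit Levy: 8% × £4,890.00 = £391.20
Total: £771.78 + £102.69 + £391.20 = £1,265.67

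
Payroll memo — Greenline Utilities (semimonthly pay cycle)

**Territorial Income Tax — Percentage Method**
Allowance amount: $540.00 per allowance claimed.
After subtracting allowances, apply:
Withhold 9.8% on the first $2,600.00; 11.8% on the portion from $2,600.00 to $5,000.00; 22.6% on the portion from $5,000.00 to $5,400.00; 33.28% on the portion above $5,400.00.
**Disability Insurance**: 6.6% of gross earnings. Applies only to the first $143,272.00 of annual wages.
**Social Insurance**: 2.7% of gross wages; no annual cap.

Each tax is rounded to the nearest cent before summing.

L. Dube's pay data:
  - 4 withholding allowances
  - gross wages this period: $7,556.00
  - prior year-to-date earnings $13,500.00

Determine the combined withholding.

Territorial Income Tax: taxable = $7,556.00 − 4×$540.00 = $5,396.00
  $538.00 + 22.6% × ($5,396.00 − $5,000.00) = $538.00 + 22.6% × $396.00 = $627.50
Disability Insurance: 6.6% × $7,556.00 = $498.70
Social Insurance: 2.7% × $7,556.00 = $204.01
Total: $627.50 + $498.70 + $204.01 = $1,330.21

$1,330.21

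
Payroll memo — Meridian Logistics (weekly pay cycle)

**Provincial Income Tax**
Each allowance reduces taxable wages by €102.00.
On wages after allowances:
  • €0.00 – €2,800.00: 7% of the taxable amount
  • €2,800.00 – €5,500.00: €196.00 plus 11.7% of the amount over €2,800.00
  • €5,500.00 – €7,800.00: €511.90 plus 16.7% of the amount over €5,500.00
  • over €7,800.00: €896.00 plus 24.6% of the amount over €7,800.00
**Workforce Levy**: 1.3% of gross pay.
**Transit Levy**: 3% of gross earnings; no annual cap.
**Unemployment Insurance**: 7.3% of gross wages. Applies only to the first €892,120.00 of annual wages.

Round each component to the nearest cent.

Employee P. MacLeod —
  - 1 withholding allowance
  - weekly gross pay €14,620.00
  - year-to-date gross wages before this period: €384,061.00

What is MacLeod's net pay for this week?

Provincial Income Tax: taxable = €14,620.00 − 1×€102.00 = €14,518.00
  €896.00 + 24.6% × (€14,518.00 − €7,800.00) = €896.00 + 24.6% × €6,718.00 = €2,548.63
Workforce Levy: 1.3% × €14,620.00 = €190.06
Transit Levy: 3% × €14,620.00 = €438.60
Unemployment Insurance: 7.3% × €14,620.00 = €1,067.26
Total withheld: €2,548.63 + €190.06 + €438.60 + €1,067.26 = €4,244.55
Net pay: €14,620.00 − €4,244.55 = €10,375.45

€10,375.45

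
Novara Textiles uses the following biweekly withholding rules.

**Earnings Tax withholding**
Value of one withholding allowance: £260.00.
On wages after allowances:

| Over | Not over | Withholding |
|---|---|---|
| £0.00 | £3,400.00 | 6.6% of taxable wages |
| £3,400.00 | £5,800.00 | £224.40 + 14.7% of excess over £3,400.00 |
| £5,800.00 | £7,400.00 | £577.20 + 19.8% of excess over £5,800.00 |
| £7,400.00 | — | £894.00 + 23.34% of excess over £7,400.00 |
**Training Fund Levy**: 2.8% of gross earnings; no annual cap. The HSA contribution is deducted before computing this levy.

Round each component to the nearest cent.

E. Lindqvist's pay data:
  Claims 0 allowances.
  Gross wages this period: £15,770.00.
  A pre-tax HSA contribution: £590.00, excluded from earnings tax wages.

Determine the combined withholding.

Earnings Tax: taxable = £15,770.00 − £590.00 = £15,180.00
  £894.00 + 23.34% × (£15,180.00 − £7,400.00) = £894.00 + 23.34% × £7,780.00 = £2,709.85
Training Fund Levy: 2.8% × £15,180.00 = £425.04
Total: £2,709.85 + £425.04 = £3,134.89

£3,134.89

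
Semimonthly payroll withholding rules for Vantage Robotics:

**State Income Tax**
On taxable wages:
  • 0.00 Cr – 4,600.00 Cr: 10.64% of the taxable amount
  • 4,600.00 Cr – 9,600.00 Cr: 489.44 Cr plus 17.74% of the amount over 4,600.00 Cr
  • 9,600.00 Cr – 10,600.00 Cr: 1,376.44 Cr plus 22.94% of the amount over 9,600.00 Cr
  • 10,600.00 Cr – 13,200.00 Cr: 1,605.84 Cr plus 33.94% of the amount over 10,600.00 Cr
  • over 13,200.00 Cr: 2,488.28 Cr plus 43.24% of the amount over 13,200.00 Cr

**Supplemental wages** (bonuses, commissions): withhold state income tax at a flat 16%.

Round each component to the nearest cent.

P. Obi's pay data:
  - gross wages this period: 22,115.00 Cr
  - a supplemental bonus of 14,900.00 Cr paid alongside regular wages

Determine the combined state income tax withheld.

State Income Tax: taxable = 22,115.00 Cr
  2,488.28 Cr + 43.24% × (22,115.00 Cr − 13,200.00 Cr) = 2,488.28 Cr + 43.24% × 8,915.00 Cr = 6,343.13 Cr
Supplemental (16% flat on bonus): 16% × 14,900.00 Cr = 2,384.00 Cr
Total state income tax: 6,343.13 Cr + 2,384.00 Cr = 8,727.13 Cr

8,727.13 Cr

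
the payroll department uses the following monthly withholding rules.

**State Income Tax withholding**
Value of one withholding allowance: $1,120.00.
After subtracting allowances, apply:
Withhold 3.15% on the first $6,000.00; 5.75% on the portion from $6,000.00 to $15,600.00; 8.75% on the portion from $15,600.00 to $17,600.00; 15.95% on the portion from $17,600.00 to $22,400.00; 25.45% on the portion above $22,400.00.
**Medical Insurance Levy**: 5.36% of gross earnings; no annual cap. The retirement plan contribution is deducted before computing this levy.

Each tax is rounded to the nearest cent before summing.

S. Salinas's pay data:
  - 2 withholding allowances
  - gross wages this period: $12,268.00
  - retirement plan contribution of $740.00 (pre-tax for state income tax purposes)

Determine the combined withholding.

$995.96

State Income Tax: taxable = $12,268.00 − $740.00 − 2×$1,120.00 = $9,288.00
  $189.00 + 5.75% × ($9,288.00 − $6,000.00) = $189.00 + 5.75% × $3,288.00 = $378.06
Medical Insurance Levy: 5.36% × $11,528.00 = $617.90
Total: $378.06 + $617.90 = $995.96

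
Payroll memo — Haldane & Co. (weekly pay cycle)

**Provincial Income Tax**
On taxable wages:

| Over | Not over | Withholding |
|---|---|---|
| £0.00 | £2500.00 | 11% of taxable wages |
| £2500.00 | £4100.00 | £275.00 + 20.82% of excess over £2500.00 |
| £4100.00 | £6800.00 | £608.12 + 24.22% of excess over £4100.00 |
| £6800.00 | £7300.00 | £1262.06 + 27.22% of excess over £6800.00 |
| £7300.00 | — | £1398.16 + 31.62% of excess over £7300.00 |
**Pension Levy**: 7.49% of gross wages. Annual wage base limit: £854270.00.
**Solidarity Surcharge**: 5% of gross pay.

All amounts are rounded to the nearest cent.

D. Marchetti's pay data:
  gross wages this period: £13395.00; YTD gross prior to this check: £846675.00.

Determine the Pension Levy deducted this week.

£568.87

Pension Levy: cap £854270.00 − YTD £846675.00 = £7595.00 subject; 7.49% × £7595.00 = £568.87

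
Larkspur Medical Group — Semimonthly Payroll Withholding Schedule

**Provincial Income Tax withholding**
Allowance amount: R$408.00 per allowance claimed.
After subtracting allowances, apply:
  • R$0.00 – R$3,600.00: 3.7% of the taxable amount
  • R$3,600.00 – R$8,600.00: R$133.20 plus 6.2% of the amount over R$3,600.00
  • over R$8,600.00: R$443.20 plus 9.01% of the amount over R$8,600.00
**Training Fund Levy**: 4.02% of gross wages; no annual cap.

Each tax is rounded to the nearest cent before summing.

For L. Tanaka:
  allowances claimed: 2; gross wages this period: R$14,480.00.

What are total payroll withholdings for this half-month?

Provincial Income Tax: taxable = R$14,480.00 − 2×R$408.00 = R$13,664.00
  R$443.20 + 9.01% × (R$13,664.00 − R$8,600.00) = R$443.20 + 9.01% × R$5,064.00 = R$899.47
Training Fund Levy: 4.02% × R$14,480.00 = R$582.10
Total: R$899.47 + R$582.10 = R$1,481.57

R$1,481.57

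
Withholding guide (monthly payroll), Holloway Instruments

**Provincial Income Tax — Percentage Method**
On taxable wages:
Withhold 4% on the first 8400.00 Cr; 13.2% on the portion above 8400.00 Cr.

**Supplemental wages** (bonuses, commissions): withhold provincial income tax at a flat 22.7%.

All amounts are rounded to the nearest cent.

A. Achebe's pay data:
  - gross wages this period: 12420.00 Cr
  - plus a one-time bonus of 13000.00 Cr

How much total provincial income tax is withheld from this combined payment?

3817.64 Cr

Provincial Income Tax: taxable = 12420.00 Cr
  336.00 Cr + 13.2% × (12420.00 Cr − 8400.00 Cr) = 336.00 Cr + 13.2% × 4020.00 Cr = 866.64 Cr
Supplemental (22.7% flat on bonus): 22.7% × 13000.00 Cr = 2951.00 Cr
Total provincial income tax: 866.64 Cr + 2951.00 Cr = 3817.64 Cr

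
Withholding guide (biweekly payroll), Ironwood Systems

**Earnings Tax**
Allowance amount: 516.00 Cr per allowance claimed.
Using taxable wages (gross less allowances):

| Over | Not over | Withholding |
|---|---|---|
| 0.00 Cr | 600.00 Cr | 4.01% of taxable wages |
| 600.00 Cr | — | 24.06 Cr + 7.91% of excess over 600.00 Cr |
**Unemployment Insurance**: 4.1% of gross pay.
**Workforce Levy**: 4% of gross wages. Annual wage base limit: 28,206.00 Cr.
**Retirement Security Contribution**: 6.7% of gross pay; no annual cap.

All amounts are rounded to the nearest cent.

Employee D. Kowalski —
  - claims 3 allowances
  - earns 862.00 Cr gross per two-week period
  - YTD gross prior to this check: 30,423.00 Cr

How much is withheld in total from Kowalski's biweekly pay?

93.09 Cr

Earnings Tax: taxable = 862.00 Cr − 3×516.00 Cr = -686.00 Cr
  Taxable ≤ 0 → 0.00 Cr
Unemployment Insurance: 4.1% × 862.00 Cr = 35.34 Cr
Workforce Levy: YTD 30,423.00 Cr ≥ cap 28,206.00 Cr → 0.00 Cr
Retirement Security Contribution: 6.7% × 862.00 Cr = 57.75 Cr
Total: 0.00 Cr + 35.34 Cr + 0.00 Cr + 57.75 Cr = 93.09 Cr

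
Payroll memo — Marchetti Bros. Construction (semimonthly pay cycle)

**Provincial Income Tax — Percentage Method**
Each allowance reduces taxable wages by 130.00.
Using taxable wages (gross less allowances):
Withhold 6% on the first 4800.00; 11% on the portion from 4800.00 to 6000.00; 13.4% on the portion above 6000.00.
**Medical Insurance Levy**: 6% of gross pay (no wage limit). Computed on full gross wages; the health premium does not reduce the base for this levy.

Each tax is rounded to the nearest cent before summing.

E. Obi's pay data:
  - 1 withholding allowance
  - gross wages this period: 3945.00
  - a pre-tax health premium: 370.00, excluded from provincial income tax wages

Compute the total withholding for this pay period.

Provincial Income Tax: taxable = 3945.00 − 370.00 − 1×130.00 = 3445.00
  6% × 3445.00 = 206.70
Medical Insurance Levy: 6% × 3945.00 = 236.70
Total: 206.70 + 236.70 = 443.40

443.40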